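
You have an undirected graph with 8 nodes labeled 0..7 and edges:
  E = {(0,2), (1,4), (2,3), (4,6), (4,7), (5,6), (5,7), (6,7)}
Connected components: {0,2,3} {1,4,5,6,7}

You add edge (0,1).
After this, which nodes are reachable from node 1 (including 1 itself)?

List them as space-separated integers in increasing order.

Answer: 0 1 2 3 4 5 6 7

Derivation:
Before: nodes reachable from 1: {1,4,5,6,7}
Adding (0,1): merges 1's component with another. Reachability grows.
After: nodes reachable from 1: {0,1,2,3,4,5,6,7}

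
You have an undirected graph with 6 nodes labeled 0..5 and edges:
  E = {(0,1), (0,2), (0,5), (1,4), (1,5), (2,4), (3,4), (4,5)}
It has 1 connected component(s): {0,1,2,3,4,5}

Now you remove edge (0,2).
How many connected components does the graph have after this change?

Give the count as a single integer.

Initial component count: 1
Remove (0,2): not a bridge. Count unchanged: 1.
  After removal, components: {0,1,2,3,4,5}
New component count: 1

Answer: 1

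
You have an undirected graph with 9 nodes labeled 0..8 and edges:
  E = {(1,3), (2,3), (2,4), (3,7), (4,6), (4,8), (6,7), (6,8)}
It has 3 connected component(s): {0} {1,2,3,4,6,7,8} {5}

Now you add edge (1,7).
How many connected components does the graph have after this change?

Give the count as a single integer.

Initial component count: 3
Add (1,7): endpoints already in same component. Count unchanged: 3.
New component count: 3

Answer: 3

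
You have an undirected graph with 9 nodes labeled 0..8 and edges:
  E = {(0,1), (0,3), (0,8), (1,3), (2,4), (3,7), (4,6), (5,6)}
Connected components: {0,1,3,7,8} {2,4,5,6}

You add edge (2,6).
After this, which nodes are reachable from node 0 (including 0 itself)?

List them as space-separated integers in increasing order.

Before: nodes reachable from 0: {0,1,3,7,8}
Adding (2,6): both endpoints already in same component. Reachability from 0 unchanged.
After: nodes reachable from 0: {0,1,3,7,8}

Answer: 0 1 3 7 8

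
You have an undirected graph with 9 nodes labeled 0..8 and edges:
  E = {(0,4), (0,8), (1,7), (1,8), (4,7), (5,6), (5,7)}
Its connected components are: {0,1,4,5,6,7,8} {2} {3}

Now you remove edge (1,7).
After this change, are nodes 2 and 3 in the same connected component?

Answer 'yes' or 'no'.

Answer: no

Derivation:
Initial components: {0,1,4,5,6,7,8} {2} {3}
Removing edge (1,7): not a bridge — component count unchanged at 3.
New components: {0,1,4,5,6,7,8} {2} {3}
Are 2 and 3 in the same component? no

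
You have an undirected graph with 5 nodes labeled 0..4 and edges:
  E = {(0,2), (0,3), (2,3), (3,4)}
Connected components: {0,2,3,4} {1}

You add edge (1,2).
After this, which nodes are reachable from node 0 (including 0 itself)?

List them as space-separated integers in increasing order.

Before: nodes reachable from 0: {0,2,3,4}
Adding (1,2): merges 0's component with another. Reachability grows.
After: nodes reachable from 0: {0,1,2,3,4}

Answer: 0 1 2 3 4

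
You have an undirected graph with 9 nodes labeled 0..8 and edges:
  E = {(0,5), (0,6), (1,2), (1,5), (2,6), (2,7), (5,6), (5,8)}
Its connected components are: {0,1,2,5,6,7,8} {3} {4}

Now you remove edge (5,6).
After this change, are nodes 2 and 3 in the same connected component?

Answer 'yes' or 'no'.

Initial components: {0,1,2,5,6,7,8} {3} {4}
Removing edge (5,6): not a bridge — component count unchanged at 3.
New components: {0,1,2,5,6,7,8} {3} {4}
Are 2 and 3 in the same component? no

Answer: no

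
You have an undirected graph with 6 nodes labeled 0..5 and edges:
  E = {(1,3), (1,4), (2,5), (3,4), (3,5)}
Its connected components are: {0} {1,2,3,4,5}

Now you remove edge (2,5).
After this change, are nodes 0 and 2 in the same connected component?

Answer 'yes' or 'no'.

Answer: no

Derivation:
Initial components: {0} {1,2,3,4,5}
Removing edge (2,5): it was a bridge — component count 2 -> 3.
New components: {0} {1,3,4,5} {2}
Are 0 and 2 in the same component? no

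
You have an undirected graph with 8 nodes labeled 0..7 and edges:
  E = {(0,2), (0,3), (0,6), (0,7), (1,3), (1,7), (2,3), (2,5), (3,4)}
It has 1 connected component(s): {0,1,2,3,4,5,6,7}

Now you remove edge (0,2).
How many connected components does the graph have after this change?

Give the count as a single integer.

Answer: 1

Derivation:
Initial component count: 1
Remove (0,2): not a bridge. Count unchanged: 1.
  After removal, components: {0,1,2,3,4,5,6,7}
New component count: 1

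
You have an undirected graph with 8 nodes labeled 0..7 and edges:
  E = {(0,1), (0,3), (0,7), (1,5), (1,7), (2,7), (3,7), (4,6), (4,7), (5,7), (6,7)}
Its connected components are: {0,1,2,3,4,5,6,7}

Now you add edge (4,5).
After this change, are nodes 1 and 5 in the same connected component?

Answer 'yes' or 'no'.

Answer: yes

Derivation:
Initial components: {0,1,2,3,4,5,6,7}
Adding edge (4,5): both already in same component {0,1,2,3,4,5,6,7}. No change.
New components: {0,1,2,3,4,5,6,7}
Are 1 and 5 in the same component? yes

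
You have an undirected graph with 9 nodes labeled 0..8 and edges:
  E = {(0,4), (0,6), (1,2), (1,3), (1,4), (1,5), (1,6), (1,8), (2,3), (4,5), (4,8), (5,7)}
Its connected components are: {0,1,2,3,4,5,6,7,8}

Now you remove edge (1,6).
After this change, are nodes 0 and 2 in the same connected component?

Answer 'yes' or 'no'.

Initial components: {0,1,2,3,4,5,6,7,8}
Removing edge (1,6): not a bridge — component count unchanged at 1.
New components: {0,1,2,3,4,5,6,7,8}
Are 0 and 2 in the same component? yes

Answer: yes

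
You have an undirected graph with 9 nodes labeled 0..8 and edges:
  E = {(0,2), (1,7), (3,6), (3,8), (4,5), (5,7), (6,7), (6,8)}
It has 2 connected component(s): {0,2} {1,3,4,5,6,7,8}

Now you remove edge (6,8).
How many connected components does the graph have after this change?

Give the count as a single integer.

Answer: 2

Derivation:
Initial component count: 2
Remove (6,8): not a bridge. Count unchanged: 2.
  After removal, components: {0,2} {1,3,4,5,6,7,8}
New component count: 2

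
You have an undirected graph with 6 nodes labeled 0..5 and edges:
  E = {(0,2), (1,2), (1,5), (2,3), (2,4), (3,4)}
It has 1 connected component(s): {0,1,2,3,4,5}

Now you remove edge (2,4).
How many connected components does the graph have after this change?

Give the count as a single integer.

Initial component count: 1
Remove (2,4): not a bridge. Count unchanged: 1.
  After removal, components: {0,1,2,3,4,5}
New component count: 1

Answer: 1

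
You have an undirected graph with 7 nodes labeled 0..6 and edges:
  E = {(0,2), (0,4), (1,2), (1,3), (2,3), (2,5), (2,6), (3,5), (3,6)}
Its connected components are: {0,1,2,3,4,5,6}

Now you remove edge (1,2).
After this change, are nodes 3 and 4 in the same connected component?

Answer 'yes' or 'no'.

Answer: yes

Derivation:
Initial components: {0,1,2,3,4,5,6}
Removing edge (1,2): not a bridge — component count unchanged at 1.
New components: {0,1,2,3,4,5,6}
Are 3 and 4 in the same component? yes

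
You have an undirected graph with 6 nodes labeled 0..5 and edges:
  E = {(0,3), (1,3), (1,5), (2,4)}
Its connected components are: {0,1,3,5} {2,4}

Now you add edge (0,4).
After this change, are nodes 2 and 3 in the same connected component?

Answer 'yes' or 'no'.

Initial components: {0,1,3,5} {2,4}
Adding edge (0,4): merges {0,1,3,5} and {2,4}.
New components: {0,1,2,3,4,5}
Are 2 and 3 in the same component? yes

Answer: yes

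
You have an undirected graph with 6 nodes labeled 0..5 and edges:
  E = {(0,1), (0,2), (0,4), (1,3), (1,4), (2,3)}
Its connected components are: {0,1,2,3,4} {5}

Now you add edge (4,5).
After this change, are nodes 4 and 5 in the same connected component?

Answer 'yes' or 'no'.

Initial components: {0,1,2,3,4} {5}
Adding edge (4,5): merges {0,1,2,3,4} and {5}.
New components: {0,1,2,3,4,5}
Are 4 and 5 in the same component? yes

Answer: yes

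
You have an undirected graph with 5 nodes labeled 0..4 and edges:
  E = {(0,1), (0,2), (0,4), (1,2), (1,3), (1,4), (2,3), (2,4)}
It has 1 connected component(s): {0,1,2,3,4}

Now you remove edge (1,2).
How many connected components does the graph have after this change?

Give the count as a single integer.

Initial component count: 1
Remove (1,2): not a bridge. Count unchanged: 1.
  After removal, components: {0,1,2,3,4}
New component count: 1

Answer: 1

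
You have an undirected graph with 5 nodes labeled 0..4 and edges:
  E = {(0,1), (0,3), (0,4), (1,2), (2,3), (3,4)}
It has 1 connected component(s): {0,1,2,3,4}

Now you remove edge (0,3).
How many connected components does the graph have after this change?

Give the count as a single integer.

Answer: 1

Derivation:
Initial component count: 1
Remove (0,3): not a bridge. Count unchanged: 1.
  After removal, components: {0,1,2,3,4}
New component count: 1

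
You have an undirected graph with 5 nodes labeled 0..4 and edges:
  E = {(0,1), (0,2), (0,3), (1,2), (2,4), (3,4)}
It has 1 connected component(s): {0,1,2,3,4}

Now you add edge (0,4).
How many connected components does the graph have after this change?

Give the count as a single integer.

Initial component count: 1
Add (0,4): endpoints already in same component. Count unchanged: 1.
New component count: 1

Answer: 1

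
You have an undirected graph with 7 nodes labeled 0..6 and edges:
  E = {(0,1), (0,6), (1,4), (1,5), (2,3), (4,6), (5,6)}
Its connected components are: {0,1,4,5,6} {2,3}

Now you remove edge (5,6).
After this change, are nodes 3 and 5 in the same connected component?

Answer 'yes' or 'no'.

Initial components: {0,1,4,5,6} {2,3}
Removing edge (5,6): not a bridge — component count unchanged at 2.
New components: {0,1,4,5,6} {2,3}
Are 3 and 5 in the same component? no

Answer: no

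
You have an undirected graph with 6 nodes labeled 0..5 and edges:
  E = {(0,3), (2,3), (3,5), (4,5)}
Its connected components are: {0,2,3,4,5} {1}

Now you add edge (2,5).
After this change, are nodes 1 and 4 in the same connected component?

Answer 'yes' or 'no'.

Initial components: {0,2,3,4,5} {1}
Adding edge (2,5): both already in same component {0,2,3,4,5}. No change.
New components: {0,2,3,4,5} {1}
Are 1 and 4 in the same component? no

Answer: no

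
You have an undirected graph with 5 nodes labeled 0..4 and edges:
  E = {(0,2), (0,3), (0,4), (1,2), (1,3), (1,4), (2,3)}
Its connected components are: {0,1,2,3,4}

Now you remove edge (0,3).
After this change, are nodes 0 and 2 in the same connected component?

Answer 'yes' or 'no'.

Answer: yes

Derivation:
Initial components: {0,1,2,3,4}
Removing edge (0,3): not a bridge — component count unchanged at 1.
New components: {0,1,2,3,4}
Are 0 and 2 in the same component? yes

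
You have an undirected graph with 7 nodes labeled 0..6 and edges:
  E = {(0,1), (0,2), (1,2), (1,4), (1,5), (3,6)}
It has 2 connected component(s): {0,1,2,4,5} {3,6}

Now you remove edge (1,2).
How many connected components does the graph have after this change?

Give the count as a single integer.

Initial component count: 2
Remove (1,2): not a bridge. Count unchanged: 2.
  After removal, components: {0,1,2,4,5} {3,6}
New component count: 2

Answer: 2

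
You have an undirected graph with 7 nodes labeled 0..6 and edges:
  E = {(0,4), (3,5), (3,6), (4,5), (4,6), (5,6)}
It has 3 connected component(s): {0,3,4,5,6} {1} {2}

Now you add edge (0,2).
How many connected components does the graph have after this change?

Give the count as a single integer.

Initial component count: 3
Add (0,2): merges two components. Count decreases: 3 -> 2.
New component count: 2

Answer: 2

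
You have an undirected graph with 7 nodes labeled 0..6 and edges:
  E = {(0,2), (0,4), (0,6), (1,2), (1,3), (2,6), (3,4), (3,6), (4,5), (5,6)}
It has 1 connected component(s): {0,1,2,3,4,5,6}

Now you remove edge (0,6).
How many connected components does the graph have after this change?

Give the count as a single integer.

Answer: 1

Derivation:
Initial component count: 1
Remove (0,6): not a bridge. Count unchanged: 1.
  After removal, components: {0,1,2,3,4,5,6}
New component count: 1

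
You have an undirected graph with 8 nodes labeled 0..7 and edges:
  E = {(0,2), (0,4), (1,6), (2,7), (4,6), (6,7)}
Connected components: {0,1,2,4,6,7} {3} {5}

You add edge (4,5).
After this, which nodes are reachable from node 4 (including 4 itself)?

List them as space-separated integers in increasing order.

Before: nodes reachable from 4: {0,1,2,4,6,7}
Adding (4,5): merges 4's component with another. Reachability grows.
After: nodes reachable from 4: {0,1,2,4,5,6,7}

Answer: 0 1 2 4 5 6 7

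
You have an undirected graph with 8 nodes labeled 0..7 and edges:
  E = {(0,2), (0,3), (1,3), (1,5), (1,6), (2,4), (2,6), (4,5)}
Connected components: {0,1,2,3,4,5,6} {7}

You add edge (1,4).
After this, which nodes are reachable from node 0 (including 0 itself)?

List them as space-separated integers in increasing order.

Answer: 0 1 2 3 4 5 6

Derivation:
Before: nodes reachable from 0: {0,1,2,3,4,5,6}
Adding (1,4): both endpoints already in same component. Reachability from 0 unchanged.
After: nodes reachable from 0: {0,1,2,3,4,5,6}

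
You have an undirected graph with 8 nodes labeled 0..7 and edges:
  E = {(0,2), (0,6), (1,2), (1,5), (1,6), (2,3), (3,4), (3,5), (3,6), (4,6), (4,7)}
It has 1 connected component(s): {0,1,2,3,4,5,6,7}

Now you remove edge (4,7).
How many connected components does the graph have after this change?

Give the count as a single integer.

Initial component count: 1
Remove (4,7): it was a bridge. Count increases: 1 -> 2.
  After removal, components: {0,1,2,3,4,5,6} {7}
New component count: 2

Answer: 2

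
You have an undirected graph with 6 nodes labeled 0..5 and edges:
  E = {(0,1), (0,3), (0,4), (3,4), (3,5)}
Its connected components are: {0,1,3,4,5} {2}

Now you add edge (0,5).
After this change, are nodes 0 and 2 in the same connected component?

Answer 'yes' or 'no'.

Initial components: {0,1,3,4,5} {2}
Adding edge (0,5): both already in same component {0,1,3,4,5}. No change.
New components: {0,1,3,4,5} {2}
Are 0 and 2 in the same component? no

Answer: no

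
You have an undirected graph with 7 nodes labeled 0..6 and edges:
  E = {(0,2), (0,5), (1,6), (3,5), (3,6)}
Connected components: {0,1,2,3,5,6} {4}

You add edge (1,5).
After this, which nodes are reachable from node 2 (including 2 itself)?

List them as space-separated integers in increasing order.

Answer: 0 1 2 3 5 6

Derivation:
Before: nodes reachable from 2: {0,1,2,3,5,6}
Adding (1,5): both endpoints already in same component. Reachability from 2 unchanged.
After: nodes reachable from 2: {0,1,2,3,5,6}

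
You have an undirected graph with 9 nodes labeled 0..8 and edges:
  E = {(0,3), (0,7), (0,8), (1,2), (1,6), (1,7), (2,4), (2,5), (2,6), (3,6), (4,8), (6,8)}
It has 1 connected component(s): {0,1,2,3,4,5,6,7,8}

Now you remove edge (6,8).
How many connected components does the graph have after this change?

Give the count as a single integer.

Initial component count: 1
Remove (6,8): not a bridge. Count unchanged: 1.
  After removal, components: {0,1,2,3,4,5,6,7,8}
New component count: 1

Answer: 1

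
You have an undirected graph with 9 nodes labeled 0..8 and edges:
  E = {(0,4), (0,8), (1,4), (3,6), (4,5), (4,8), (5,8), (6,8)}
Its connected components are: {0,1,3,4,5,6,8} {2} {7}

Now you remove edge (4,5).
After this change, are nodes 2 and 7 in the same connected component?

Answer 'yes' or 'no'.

Initial components: {0,1,3,4,5,6,8} {2} {7}
Removing edge (4,5): not a bridge — component count unchanged at 3.
New components: {0,1,3,4,5,6,8} {2} {7}
Are 2 and 7 in the same component? no

Answer: no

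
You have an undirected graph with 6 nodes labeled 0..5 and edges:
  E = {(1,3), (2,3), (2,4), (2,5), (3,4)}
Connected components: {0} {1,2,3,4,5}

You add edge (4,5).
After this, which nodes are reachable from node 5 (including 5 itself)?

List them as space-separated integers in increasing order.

Before: nodes reachable from 5: {1,2,3,4,5}
Adding (4,5): both endpoints already in same component. Reachability from 5 unchanged.
After: nodes reachable from 5: {1,2,3,4,5}

Answer: 1 2 3 4 5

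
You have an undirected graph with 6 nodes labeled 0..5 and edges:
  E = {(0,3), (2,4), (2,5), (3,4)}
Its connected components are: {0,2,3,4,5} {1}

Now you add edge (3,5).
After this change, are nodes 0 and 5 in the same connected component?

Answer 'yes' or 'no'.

Initial components: {0,2,3,4,5} {1}
Adding edge (3,5): both already in same component {0,2,3,4,5}. No change.
New components: {0,2,3,4,5} {1}
Are 0 and 5 in the same component? yes

Answer: yes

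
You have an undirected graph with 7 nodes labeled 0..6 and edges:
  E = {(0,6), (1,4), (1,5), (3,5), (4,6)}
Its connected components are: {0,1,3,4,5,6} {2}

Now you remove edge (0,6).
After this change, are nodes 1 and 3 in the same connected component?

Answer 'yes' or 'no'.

Answer: yes

Derivation:
Initial components: {0,1,3,4,5,6} {2}
Removing edge (0,6): it was a bridge — component count 2 -> 3.
New components: {0} {1,3,4,5,6} {2}
Are 1 and 3 in the same component? yes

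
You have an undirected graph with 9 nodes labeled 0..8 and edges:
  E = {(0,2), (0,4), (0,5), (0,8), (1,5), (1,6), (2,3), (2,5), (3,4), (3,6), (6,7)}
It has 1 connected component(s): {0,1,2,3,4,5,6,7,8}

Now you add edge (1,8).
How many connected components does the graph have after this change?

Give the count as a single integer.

Initial component count: 1
Add (1,8): endpoints already in same component. Count unchanged: 1.
New component count: 1

Answer: 1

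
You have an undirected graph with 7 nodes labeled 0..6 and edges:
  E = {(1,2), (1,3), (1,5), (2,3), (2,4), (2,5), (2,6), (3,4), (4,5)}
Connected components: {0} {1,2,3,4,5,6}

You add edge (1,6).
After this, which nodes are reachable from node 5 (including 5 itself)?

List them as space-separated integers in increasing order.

Before: nodes reachable from 5: {1,2,3,4,5,6}
Adding (1,6): both endpoints already in same component. Reachability from 5 unchanged.
After: nodes reachable from 5: {1,2,3,4,5,6}

Answer: 1 2 3 4 5 6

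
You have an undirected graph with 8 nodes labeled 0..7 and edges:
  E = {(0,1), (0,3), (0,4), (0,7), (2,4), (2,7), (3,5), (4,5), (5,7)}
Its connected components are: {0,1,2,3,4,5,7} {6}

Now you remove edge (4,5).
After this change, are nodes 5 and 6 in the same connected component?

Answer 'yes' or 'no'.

Answer: no

Derivation:
Initial components: {0,1,2,3,4,5,7} {6}
Removing edge (4,5): not a bridge — component count unchanged at 2.
New components: {0,1,2,3,4,5,7} {6}
Are 5 and 6 in the same component? no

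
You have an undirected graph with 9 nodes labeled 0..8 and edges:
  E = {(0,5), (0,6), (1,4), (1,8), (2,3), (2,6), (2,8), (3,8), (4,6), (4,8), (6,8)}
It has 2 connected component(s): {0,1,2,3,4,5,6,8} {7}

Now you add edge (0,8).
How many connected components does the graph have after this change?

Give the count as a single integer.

Answer: 2

Derivation:
Initial component count: 2
Add (0,8): endpoints already in same component. Count unchanged: 2.
New component count: 2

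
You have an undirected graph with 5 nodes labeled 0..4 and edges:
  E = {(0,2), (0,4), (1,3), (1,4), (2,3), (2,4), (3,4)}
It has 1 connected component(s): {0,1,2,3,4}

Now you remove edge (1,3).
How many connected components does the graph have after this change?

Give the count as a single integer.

Answer: 1

Derivation:
Initial component count: 1
Remove (1,3): not a bridge. Count unchanged: 1.
  After removal, components: {0,1,2,3,4}
New component count: 1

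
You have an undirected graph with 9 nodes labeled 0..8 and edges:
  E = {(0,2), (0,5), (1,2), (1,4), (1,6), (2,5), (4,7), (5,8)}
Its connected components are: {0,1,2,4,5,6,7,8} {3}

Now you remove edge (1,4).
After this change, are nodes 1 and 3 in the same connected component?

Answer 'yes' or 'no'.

Initial components: {0,1,2,4,5,6,7,8} {3}
Removing edge (1,4): it was a bridge — component count 2 -> 3.
New components: {0,1,2,5,6,8} {3} {4,7}
Are 1 and 3 in the same component? no

Answer: no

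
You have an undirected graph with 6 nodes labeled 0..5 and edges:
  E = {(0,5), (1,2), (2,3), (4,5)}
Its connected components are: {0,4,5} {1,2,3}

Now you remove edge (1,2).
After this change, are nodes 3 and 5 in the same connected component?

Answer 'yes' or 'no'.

Answer: no

Derivation:
Initial components: {0,4,5} {1,2,3}
Removing edge (1,2): it was a bridge — component count 2 -> 3.
New components: {0,4,5} {1} {2,3}
Are 3 and 5 in the same component? no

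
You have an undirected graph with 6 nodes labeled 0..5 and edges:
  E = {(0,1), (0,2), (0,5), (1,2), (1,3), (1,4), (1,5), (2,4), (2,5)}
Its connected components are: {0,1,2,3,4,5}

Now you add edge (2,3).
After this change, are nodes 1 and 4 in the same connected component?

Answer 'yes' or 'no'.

Initial components: {0,1,2,3,4,5}
Adding edge (2,3): both already in same component {0,1,2,3,4,5}. No change.
New components: {0,1,2,3,4,5}
Are 1 and 4 in the same component? yes

Answer: yes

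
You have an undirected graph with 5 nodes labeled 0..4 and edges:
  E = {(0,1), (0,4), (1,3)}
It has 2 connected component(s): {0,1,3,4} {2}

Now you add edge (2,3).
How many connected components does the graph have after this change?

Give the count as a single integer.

Initial component count: 2
Add (2,3): merges two components. Count decreases: 2 -> 1.
New component count: 1

Answer: 1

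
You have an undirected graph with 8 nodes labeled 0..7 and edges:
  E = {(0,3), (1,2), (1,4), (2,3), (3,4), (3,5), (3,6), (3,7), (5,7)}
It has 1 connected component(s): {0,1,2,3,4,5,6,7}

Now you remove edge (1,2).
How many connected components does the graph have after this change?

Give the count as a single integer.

Initial component count: 1
Remove (1,2): not a bridge. Count unchanged: 1.
  After removal, components: {0,1,2,3,4,5,6,7}
New component count: 1

Answer: 1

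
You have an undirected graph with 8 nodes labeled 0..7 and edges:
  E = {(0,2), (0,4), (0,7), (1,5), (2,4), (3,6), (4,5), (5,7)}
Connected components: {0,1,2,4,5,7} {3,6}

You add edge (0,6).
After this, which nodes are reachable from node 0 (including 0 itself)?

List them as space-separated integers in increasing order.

Answer: 0 1 2 3 4 5 6 7

Derivation:
Before: nodes reachable from 0: {0,1,2,4,5,7}
Adding (0,6): merges 0's component with another. Reachability grows.
After: nodes reachable from 0: {0,1,2,3,4,5,6,7}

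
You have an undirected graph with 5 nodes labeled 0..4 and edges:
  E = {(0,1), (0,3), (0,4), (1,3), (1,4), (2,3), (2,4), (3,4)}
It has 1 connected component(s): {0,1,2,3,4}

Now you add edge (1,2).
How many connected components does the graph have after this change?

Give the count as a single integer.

Answer: 1

Derivation:
Initial component count: 1
Add (1,2): endpoints already in same component. Count unchanged: 1.
New component count: 1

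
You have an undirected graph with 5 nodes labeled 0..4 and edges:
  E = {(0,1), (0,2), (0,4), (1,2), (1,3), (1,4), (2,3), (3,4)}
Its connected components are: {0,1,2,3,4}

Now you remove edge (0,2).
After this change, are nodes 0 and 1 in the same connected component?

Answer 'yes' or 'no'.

Initial components: {0,1,2,3,4}
Removing edge (0,2): not a bridge — component count unchanged at 1.
New components: {0,1,2,3,4}
Are 0 and 1 in the same component? yes

Answer: yes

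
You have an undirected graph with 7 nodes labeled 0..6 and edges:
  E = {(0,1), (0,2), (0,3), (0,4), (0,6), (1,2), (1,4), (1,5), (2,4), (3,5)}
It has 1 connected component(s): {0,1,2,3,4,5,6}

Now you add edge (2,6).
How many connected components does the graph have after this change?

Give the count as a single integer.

Answer: 1

Derivation:
Initial component count: 1
Add (2,6): endpoints already in same component. Count unchanged: 1.
New component count: 1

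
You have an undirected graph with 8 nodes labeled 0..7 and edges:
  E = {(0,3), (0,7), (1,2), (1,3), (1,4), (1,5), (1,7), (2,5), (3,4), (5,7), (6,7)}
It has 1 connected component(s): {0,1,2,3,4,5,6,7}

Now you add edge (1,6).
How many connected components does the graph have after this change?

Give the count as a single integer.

Initial component count: 1
Add (1,6): endpoints already in same component. Count unchanged: 1.
New component count: 1

Answer: 1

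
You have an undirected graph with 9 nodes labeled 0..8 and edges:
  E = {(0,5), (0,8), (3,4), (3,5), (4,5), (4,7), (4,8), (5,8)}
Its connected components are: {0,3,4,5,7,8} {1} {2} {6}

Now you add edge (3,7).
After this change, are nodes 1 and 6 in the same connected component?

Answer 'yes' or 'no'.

Initial components: {0,3,4,5,7,8} {1} {2} {6}
Adding edge (3,7): both already in same component {0,3,4,5,7,8}. No change.
New components: {0,3,4,5,7,8} {1} {2} {6}
Are 1 and 6 in the same component? no

Answer: no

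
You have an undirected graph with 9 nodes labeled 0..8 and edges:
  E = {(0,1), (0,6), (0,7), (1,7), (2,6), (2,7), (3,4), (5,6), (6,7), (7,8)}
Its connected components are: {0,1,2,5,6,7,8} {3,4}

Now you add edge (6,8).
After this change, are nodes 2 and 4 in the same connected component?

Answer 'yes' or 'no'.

Answer: no

Derivation:
Initial components: {0,1,2,5,6,7,8} {3,4}
Adding edge (6,8): both already in same component {0,1,2,5,6,7,8}. No change.
New components: {0,1,2,5,6,7,8} {3,4}
Are 2 and 4 in the same component? no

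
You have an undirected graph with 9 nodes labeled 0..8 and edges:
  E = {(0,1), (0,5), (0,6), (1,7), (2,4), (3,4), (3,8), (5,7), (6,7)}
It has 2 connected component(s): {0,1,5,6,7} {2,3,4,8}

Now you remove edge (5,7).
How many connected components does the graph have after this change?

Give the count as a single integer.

Initial component count: 2
Remove (5,7): not a bridge. Count unchanged: 2.
  After removal, components: {0,1,5,6,7} {2,3,4,8}
New component count: 2

Answer: 2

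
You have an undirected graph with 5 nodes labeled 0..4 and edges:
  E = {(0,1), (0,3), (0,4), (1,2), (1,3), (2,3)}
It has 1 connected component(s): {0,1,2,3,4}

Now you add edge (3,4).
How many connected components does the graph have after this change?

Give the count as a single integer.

Initial component count: 1
Add (3,4): endpoints already in same component. Count unchanged: 1.
New component count: 1

Answer: 1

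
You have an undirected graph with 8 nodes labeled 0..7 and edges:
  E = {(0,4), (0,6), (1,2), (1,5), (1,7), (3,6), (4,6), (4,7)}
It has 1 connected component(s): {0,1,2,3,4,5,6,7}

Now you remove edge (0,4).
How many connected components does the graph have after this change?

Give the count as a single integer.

Answer: 1

Derivation:
Initial component count: 1
Remove (0,4): not a bridge. Count unchanged: 1.
  After removal, components: {0,1,2,3,4,5,6,7}
New component count: 1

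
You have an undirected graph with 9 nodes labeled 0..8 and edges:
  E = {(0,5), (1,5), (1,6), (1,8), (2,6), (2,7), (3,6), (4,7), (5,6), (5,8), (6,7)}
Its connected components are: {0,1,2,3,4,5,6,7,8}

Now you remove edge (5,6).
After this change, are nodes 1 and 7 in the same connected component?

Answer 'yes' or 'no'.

Answer: yes

Derivation:
Initial components: {0,1,2,3,4,5,6,7,8}
Removing edge (5,6): not a bridge — component count unchanged at 1.
New components: {0,1,2,3,4,5,6,7,8}
Are 1 and 7 in the same component? yes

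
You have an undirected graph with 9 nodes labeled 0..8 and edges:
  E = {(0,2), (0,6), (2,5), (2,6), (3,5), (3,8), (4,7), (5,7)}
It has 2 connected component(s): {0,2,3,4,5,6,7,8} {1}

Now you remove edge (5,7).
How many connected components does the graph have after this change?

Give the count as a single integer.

Answer: 3

Derivation:
Initial component count: 2
Remove (5,7): it was a bridge. Count increases: 2 -> 3.
  After removal, components: {0,2,3,5,6,8} {1} {4,7}
New component count: 3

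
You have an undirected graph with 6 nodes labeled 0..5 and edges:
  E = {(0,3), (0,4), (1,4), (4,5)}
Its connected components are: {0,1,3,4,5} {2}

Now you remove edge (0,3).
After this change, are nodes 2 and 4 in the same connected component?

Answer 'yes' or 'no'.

Answer: no

Derivation:
Initial components: {0,1,3,4,5} {2}
Removing edge (0,3): it was a bridge — component count 2 -> 3.
New components: {0,1,4,5} {2} {3}
Are 2 and 4 in the same component? no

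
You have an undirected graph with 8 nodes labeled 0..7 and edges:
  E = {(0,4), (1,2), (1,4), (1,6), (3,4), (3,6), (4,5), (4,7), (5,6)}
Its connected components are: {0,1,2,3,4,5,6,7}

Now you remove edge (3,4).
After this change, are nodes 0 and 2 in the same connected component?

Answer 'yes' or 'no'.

Answer: yes

Derivation:
Initial components: {0,1,2,3,4,5,6,7}
Removing edge (3,4): not a bridge — component count unchanged at 1.
New components: {0,1,2,3,4,5,6,7}
Are 0 and 2 in the same component? yes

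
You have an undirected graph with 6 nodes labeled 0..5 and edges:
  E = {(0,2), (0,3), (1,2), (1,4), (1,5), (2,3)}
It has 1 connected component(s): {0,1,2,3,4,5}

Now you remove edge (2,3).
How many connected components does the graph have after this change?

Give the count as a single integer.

Initial component count: 1
Remove (2,3): not a bridge. Count unchanged: 1.
  After removal, components: {0,1,2,3,4,5}
New component count: 1

Answer: 1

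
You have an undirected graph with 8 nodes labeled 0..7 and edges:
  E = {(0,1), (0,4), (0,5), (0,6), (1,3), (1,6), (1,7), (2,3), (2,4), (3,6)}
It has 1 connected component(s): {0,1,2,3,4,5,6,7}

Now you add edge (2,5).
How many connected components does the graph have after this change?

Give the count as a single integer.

Initial component count: 1
Add (2,5): endpoints already in same component. Count unchanged: 1.
New component count: 1

Answer: 1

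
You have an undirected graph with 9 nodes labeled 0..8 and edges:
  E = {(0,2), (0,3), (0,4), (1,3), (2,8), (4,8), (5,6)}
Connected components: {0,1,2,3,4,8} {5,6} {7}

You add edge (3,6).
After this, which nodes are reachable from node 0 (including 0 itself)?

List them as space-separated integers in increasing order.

Before: nodes reachable from 0: {0,1,2,3,4,8}
Adding (3,6): merges 0's component with another. Reachability grows.
After: nodes reachable from 0: {0,1,2,3,4,5,6,8}

Answer: 0 1 2 3 4 5 6 8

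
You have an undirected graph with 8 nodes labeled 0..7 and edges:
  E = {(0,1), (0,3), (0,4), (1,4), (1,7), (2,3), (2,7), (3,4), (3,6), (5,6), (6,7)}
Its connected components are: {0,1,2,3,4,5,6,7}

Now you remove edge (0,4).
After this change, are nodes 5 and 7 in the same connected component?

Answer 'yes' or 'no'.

Initial components: {0,1,2,3,4,5,6,7}
Removing edge (0,4): not a bridge — component count unchanged at 1.
New components: {0,1,2,3,4,5,6,7}
Are 5 and 7 in the same component? yes

Answer: yes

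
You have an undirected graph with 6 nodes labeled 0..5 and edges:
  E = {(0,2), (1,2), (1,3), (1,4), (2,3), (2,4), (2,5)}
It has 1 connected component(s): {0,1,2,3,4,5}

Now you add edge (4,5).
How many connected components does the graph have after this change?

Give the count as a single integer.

Initial component count: 1
Add (4,5): endpoints already in same component. Count unchanged: 1.
New component count: 1

Answer: 1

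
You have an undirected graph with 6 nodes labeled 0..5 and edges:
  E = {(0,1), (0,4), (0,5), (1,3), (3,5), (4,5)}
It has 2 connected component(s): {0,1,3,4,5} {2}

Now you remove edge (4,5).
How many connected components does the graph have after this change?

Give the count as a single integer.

Initial component count: 2
Remove (4,5): not a bridge. Count unchanged: 2.
  After removal, components: {0,1,3,4,5} {2}
New component count: 2

Answer: 2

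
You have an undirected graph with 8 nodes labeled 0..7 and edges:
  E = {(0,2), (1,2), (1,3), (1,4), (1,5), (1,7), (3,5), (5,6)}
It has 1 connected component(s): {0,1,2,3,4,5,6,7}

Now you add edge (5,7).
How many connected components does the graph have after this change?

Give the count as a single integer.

Answer: 1

Derivation:
Initial component count: 1
Add (5,7): endpoints already in same component. Count unchanged: 1.
New component count: 1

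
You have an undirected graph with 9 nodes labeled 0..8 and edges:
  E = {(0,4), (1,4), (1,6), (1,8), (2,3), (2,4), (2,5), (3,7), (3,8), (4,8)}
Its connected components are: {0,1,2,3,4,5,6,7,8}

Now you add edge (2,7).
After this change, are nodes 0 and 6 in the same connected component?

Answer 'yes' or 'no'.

Answer: yes

Derivation:
Initial components: {0,1,2,3,4,5,6,7,8}
Adding edge (2,7): both already in same component {0,1,2,3,4,5,6,7,8}. No change.
New components: {0,1,2,3,4,5,6,7,8}
Are 0 and 6 in the same component? yes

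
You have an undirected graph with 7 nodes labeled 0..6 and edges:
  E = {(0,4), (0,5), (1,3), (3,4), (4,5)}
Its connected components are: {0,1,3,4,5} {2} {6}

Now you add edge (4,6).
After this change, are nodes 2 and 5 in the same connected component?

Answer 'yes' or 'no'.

Answer: no

Derivation:
Initial components: {0,1,3,4,5} {2} {6}
Adding edge (4,6): merges {0,1,3,4,5} and {6}.
New components: {0,1,3,4,5,6} {2}
Are 2 and 5 in the same component? no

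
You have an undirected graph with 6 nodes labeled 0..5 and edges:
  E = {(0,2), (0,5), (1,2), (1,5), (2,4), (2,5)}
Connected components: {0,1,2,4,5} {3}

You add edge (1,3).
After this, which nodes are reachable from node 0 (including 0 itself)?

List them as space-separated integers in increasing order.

Answer: 0 1 2 3 4 5

Derivation:
Before: nodes reachable from 0: {0,1,2,4,5}
Adding (1,3): merges 0's component with another. Reachability grows.
After: nodes reachable from 0: {0,1,2,3,4,5}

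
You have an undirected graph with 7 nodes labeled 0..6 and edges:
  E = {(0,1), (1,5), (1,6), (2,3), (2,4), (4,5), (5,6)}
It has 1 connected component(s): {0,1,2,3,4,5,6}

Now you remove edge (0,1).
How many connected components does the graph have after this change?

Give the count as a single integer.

Answer: 2

Derivation:
Initial component count: 1
Remove (0,1): it was a bridge. Count increases: 1 -> 2.
  After removal, components: {0} {1,2,3,4,5,6}
New component count: 2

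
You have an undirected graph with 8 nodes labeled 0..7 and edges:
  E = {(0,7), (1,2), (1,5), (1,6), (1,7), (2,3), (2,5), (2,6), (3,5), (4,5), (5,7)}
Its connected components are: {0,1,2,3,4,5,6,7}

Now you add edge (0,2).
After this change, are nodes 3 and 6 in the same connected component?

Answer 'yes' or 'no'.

Initial components: {0,1,2,3,4,5,6,7}
Adding edge (0,2): both already in same component {0,1,2,3,4,5,6,7}. No change.
New components: {0,1,2,3,4,5,6,7}
Are 3 and 6 in the same component? yes

Answer: yes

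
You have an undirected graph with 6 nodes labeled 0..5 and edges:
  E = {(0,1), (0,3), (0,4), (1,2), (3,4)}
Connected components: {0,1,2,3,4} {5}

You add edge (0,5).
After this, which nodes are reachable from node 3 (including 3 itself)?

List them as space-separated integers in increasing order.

Before: nodes reachable from 3: {0,1,2,3,4}
Adding (0,5): merges 3's component with another. Reachability grows.
After: nodes reachable from 3: {0,1,2,3,4,5}

Answer: 0 1 2 3 4 5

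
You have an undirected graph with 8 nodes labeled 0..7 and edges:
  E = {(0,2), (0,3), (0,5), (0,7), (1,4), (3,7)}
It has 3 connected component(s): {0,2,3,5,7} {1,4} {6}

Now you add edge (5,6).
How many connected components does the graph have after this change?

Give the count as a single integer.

Answer: 2

Derivation:
Initial component count: 3
Add (5,6): merges two components. Count decreases: 3 -> 2.
New component count: 2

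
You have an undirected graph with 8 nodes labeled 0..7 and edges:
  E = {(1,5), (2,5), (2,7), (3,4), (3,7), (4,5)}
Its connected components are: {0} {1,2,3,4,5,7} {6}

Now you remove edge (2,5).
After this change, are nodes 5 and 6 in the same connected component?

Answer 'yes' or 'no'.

Initial components: {0} {1,2,3,4,5,7} {6}
Removing edge (2,5): not a bridge — component count unchanged at 3.
New components: {0} {1,2,3,4,5,7} {6}
Are 5 and 6 in the same component? no

Answer: no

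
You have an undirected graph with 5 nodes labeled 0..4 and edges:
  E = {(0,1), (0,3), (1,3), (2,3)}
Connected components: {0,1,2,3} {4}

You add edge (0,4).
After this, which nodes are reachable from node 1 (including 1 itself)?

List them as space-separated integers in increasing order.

Before: nodes reachable from 1: {0,1,2,3}
Adding (0,4): merges 1's component with another. Reachability grows.
After: nodes reachable from 1: {0,1,2,3,4}

Answer: 0 1 2 3 4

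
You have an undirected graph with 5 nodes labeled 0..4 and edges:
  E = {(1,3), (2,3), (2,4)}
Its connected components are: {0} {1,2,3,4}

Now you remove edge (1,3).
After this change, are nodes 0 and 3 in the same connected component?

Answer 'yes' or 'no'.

Initial components: {0} {1,2,3,4}
Removing edge (1,3): it was a bridge — component count 2 -> 3.
New components: {0} {1} {2,3,4}
Are 0 and 3 in the same component? no

Answer: no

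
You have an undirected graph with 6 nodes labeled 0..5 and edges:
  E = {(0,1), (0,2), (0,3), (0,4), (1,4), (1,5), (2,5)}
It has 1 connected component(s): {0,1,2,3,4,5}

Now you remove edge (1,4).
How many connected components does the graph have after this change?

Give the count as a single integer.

Initial component count: 1
Remove (1,4): not a bridge. Count unchanged: 1.
  After removal, components: {0,1,2,3,4,5}
New component count: 1

Answer: 1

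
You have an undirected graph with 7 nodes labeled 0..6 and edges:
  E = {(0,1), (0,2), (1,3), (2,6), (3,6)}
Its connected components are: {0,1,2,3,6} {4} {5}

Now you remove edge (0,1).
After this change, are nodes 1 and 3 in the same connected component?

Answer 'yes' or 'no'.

Answer: yes

Derivation:
Initial components: {0,1,2,3,6} {4} {5}
Removing edge (0,1): not a bridge — component count unchanged at 3.
New components: {0,1,2,3,6} {4} {5}
Are 1 and 3 in the same component? yes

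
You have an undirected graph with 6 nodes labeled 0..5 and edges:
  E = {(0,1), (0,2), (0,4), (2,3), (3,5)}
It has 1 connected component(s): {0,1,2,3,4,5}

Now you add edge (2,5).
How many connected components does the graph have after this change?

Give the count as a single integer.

Answer: 1

Derivation:
Initial component count: 1
Add (2,5): endpoints already in same component. Count unchanged: 1.
New component count: 1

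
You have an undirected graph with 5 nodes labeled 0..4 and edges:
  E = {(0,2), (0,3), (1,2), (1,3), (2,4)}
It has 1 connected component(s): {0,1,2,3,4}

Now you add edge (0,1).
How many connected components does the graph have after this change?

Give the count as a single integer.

Initial component count: 1
Add (0,1): endpoints already in same component. Count unchanged: 1.
New component count: 1

Answer: 1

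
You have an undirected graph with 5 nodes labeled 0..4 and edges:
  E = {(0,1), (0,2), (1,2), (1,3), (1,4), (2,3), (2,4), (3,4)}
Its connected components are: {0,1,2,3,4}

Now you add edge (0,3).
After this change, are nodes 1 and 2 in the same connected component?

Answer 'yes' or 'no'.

Answer: yes

Derivation:
Initial components: {0,1,2,3,4}
Adding edge (0,3): both already in same component {0,1,2,3,4}. No change.
New components: {0,1,2,3,4}
Are 1 and 2 in the same component? yes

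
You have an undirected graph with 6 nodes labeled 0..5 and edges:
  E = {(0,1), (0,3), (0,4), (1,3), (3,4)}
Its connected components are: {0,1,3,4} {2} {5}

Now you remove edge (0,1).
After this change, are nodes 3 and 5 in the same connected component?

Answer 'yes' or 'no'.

Answer: no

Derivation:
Initial components: {0,1,3,4} {2} {5}
Removing edge (0,1): not a bridge — component count unchanged at 3.
New components: {0,1,3,4} {2} {5}
Are 3 and 5 in the same component? no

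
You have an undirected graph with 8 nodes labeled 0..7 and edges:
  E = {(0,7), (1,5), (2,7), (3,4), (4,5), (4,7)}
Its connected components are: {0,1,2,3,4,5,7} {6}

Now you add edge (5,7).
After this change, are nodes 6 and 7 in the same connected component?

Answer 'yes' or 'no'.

Initial components: {0,1,2,3,4,5,7} {6}
Adding edge (5,7): both already in same component {0,1,2,3,4,5,7}. No change.
New components: {0,1,2,3,4,5,7} {6}
Are 6 and 7 in the same component? no

Answer: no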